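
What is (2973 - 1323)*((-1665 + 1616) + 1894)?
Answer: 3044250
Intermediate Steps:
(2973 - 1323)*((-1665 + 1616) + 1894) = 1650*(-49 + 1894) = 1650*1845 = 3044250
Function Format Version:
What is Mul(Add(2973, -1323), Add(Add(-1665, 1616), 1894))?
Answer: 3044250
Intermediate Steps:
Mul(Add(2973, -1323), Add(Add(-1665, 1616), 1894)) = Mul(1650, Add(-49, 1894)) = Mul(1650, 1845) = 3044250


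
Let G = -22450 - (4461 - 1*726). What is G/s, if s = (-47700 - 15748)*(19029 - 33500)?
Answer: -26185/918156008 ≈ -2.8519e-5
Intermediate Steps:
G = -26185 (G = -22450 - (4461 - 726) = -22450 - 1*3735 = -22450 - 3735 = -26185)
s = 918156008 (s = -63448*(-14471) = 918156008)
G/s = -26185/918156008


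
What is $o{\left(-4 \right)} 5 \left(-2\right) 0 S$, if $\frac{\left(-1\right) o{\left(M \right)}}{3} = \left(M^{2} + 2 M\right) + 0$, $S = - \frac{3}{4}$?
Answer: $0$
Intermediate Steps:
$S = - \frac{3}{4}$ ($S = \left(-3\right) \frac{1}{4} = - \frac{3}{4} \approx -0.75$)
$o{\left(M \right)} = - 6 M - 3 M^{2}$ ($o{\left(M \right)} = - 3 \left(\left(M^{2} + 2 M\right) + 0\right) = - 3 \left(M^{2} + 2 M\right) = - 6 M - 3 M^{2}$)
$o{\left(-4 \right)} 5 \left(-2\right) 0 S = \left(-3\right) \left(-4\right) \left(2 - 4\right) 5 \left(-2\right) 0 \left(- \frac{3}{4}\right) = \left(-3\right) \left(-4\right) \left(-2\right) 5 \cdot 0 \left(- \frac{3}{4}\right) = \left(-24\right) 5 \cdot 0 = \left(-120\right) 0 = 0$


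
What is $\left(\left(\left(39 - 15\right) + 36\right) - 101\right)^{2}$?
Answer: $1681$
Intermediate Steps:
$\left(\left(\left(39 - 15\right) + 36\right) - 101\right)^{2} = \left(\left(24 + 36\right) - 101\right)^{2} = \left(60 - 101\right)^{2} = \left(-41\right)^{2} = 1681$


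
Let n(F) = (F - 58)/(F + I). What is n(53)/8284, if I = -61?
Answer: 5/66272 ≈ 7.5447e-5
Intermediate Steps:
n(F) = (-58 + F)/(-61 + F) (n(F) = (F - 58)/(F - 61) = (-58 + F)/(-61 + F))
n(53)/8284 = ((-58 + 53)/(-61 + 53))/8284 = (-5/(-8))*(1/8284) = -⅛*(-5)*(1/8284) = (5/8)*(1/8284) = 5/66272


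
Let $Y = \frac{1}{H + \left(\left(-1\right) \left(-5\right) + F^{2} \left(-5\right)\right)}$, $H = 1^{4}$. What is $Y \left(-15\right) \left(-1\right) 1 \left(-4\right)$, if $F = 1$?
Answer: $-60$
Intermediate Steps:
$H = 1$
$Y = 1$ ($Y = \frac{1}{1 + \left(\left(-1\right) \left(-5\right) + 1^{2} \left(-5\right)\right)} = \frac{1}{1 + \left(5 + 1 \left(-5\right)\right)} = \frac{1}{1 + \left(5 - 5\right)} = \frac{1}{1 + 0} = 1^{-1} = 1$)
$Y \left(-15\right) \left(-1\right) 1 \left(-4\right) = 1 \left(-15\right) \left(-1\right) 1 \left(-4\right) = - 15 \left(\left(-1\right) \left(-4\right)\right) = \left(-15\right) 4 = -60$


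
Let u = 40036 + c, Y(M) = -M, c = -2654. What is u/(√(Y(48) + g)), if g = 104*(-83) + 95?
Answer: -37382*I*√8585/8585 ≈ -403.45*I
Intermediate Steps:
g = -8537 (g = -8632 + 95 = -8537)
u = 37382 (u = 40036 - 2654 = 37382)
u/(√(Y(48) + g)) = 37382/(√(-1*48 - 8537)) = 37382/(√(-48 - 8537)) = 37382/(√(-8585)) = 37382/((I*√8585)) = 37382*(-I*√8585/8585) = -37382*I*√8585/8585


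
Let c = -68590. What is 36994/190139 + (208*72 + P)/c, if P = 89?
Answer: -65405115/2608326802 ≈ -0.025075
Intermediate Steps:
36994/190139 + (208*72 + P)/c = 36994/190139 + (208*72 + 89)/(-68590) = 36994*(1/190139) + (14976 + 89)*(-1/68590) = 36994/190139 + 15065*(-1/68590) = 36994/190139 - 3013/13718 = -65405115/2608326802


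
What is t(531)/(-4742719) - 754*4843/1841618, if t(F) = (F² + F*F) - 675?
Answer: -9177951426932/4367138339671 ≈ -2.1016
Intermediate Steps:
t(F) = -675 + 2*F² (t(F) = (F² + F²) - 675 = 2*F² - 675 = -675 + 2*F²)
t(531)/(-4742719) - 754*4843/1841618 = (-675 + 2*531²)/(-4742719) - 754*4843/1841618 = (-675 + 2*281961)*(-1/4742719) - 3651622*1/1841618 = (-675 + 563922)*(-1/4742719) - 1825811/920809 = 563247*(-1/4742719) - 1825811/920809 = -563247/4742719 - 1825811/920809 = -9177951426932/4367138339671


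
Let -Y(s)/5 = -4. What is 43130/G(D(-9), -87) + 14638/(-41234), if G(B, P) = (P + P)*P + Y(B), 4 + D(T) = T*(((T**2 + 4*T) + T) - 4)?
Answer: 7342168/2948231 ≈ 2.4904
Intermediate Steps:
Y(s) = 20 (Y(s) = -5*(-4) = 20)
D(T) = -4 + T*(-4 + T**2 + 5*T) (D(T) = -4 + T*(((T**2 + 4*T) + T) - 4) = -4 + T*((T**2 + 5*T) - 4) = -4 + T*(-4 + T**2 + 5*T))
G(B, P) = 20 + 2*P**2 (G(B, P) = (P + P)*P + 20 = (2*P)*P + 20 = 2*P**2 + 20 = 20 + 2*P**2)
43130/G(D(-9), -87) + 14638/(-41234) = 43130/(20 + 2*(-87)**2) + 14638/(-41234) = 43130/(20 + 2*7569) + 14638*(-1/41234) = 43130/(20 + 15138) - 7319/20617 = 43130/15158 - 7319/20617 = 43130*(1/15158) - 7319/20617 = 21565/7579 - 7319/20617 = 7342168/2948231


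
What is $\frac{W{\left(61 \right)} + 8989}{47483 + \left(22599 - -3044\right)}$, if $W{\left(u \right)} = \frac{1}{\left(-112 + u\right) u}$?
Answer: $\frac{13982389}{113747493} \approx 0.12292$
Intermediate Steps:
$W{\left(u \right)} = \frac{1}{u \left(-112 + u\right)}$
$\frac{W{\left(61 \right)} + 8989}{47483 + \left(22599 - -3044\right)} = \frac{\frac{1}{61 \left(-112 + 61\right)} + 8989}{47483 + \left(22599 - -3044\right)} = \frac{\frac{1}{61 \left(-51\right)} + 8989}{47483 + \left(22599 + 3044\right)} = \frac{\frac{1}{61} \left(- \frac{1}{51}\right) + 8989}{47483 + 25643} = \frac{- \frac{1}{3111} + 8989}{73126} = \frac{27964778}{3111} \cdot \frac{1}{73126} = \frac{13982389}{113747493}$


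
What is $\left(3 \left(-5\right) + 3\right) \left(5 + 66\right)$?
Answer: $-852$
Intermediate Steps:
$\left(3 \left(-5\right) + 3\right) \left(5 + 66\right) = \left(-15 + 3\right) 71 = \left(-12\right) 71 = -852$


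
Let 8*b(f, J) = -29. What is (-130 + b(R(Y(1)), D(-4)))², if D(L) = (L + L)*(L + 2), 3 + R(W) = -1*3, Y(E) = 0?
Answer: 1142761/64 ≈ 17856.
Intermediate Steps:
R(W) = -6 (R(W) = -3 - 1*3 = -3 - 3 = -6)
D(L) = 2*L*(2 + L) (D(L) = (2*L)*(2 + L) = 2*L*(2 + L))
b(f, J) = -29/8 (b(f, J) = (⅛)*(-29) = -29/8)
(-130 + b(R(Y(1)), D(-4)))² = (-130 - 29/8)² = (-1069/8)² = 1142761/64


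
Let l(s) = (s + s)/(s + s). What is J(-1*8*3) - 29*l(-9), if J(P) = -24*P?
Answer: 547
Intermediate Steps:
l(s) = 1 (l(s) = (2*s)/((2*s)) = (2*s)*(1/(2*s)) = 1)
J(-1*8*3) - 29*l(-9) = -24*(-1*8)*3 - 29*1 = -(-192)*3 - 29 = -24*(-24) - 29 = 576 - 29 = 547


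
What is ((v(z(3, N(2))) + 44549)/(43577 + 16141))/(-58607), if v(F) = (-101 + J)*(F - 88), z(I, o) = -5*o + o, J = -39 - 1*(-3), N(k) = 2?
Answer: -57701/3499892826 ≈ -1.6487e-5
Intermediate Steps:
J = -36 (J = -39 + 3 = -36)
z(I, o) = -4*o
v(F) = 12056 - 137*F (v(F) = (-101 - 36)*(F - 88) = -137*(-88 + F) = 12056 - 137*F)
((v(z(3, N(2))) + 44549)/(43577 + 16141))/(-58607) = (((12056 - (-548)*2) + 44549)/(43577 + 16141))/(-58607) = (((12056 - 137*(-8)) + 44549)/59718)*(-1/58607) = (((12056 + 1096) + 44549)*(1/59718))*(-1/58607) = ((13152 + 44549)*(1/59718))*(-1/58607) = (57701*(1/59718))*(-1/58607) = (57701/59718)*(-1/58607) = -57701/3499892826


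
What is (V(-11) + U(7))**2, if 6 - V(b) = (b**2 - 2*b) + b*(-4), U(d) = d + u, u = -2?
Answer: 30976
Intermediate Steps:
U(d) = -2 + d (U(d) = d - 2 = -2 + d)
V(b) = 6 - b**2 + 6*b (V(b) = 6 - ((b**2 - 2*b) + b*(-4)) = 6 - ((b**2 - 2*b) - 4*b) = 6 - (b**2 - 6*b) = 6 + (-b**2 + 6*b) = 6 - b**2 + 6*b)
(V(-11) + U(7))**2 = ((6 - 1*(-11)**2 + 6*(-11)) + (-2 + 7))**2 = ((6 - 1*121 - 66) + 5)**2 = ((6 - 121 - 66) + 5)**2 = (-181 + 5)**2 = (-176)**2 = 30976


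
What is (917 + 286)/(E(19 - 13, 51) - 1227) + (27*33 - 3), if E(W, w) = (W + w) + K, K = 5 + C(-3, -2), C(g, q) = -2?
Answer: 345031/389 ≈ 886.97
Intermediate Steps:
K = 3 (K = 5 - 2 = 3)
E(W, w) = 3 + W + w (E(W, w) = (W + w) + 3 = 3 + W + w)
(917 + 286)/(E(19 - 13, 51) - 1227) + (27*33 - 3) = (917 + 286)/((3 + (19 - 13) + 51) - 1227) + (27*33 - 3) = 1203/((3 + 6 + 51) - 1227) + (891 - 3) = 1203/(60 - 1227) + 888 = 1203/(-1167) + 888 = 1203*(-1/1167) + 888 = -401/389 + 888 = 345031/389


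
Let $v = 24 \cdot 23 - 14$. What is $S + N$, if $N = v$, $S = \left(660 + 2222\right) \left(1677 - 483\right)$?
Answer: $3441646$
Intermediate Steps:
$v = 538$ ($v = 552 - 14 = 538$)
$S = 3441108$ ($S = 2882 \left(1677 - 483\right) = 2882 \cdot 1194 = 3441108$)
$N = 538$
$S + N = 3441108 + 538 = 3441646$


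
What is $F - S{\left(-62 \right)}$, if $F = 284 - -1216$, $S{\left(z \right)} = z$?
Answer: $1562$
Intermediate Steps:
$F = 1500$ ($F = 284 + 1216 = 1500$)
$F - S{\left(-62 \right)} = 1500 - -62 = 1500 + 62 = 1562$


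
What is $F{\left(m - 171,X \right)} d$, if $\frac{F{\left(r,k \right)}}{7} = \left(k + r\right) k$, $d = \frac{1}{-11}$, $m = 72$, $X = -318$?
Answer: $- \frac{928242}{11} \approx -84386.0$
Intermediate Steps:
$d = - \frac{1}{11} \approx -0.090909$
$F{\left(r,k \right)} = 7 k \left(k + r\right)$ ($F{\left(r,k \right)} = 7 \left(k + r\right) k = 7 k \left(k + r\right)$)
$F{\left(m - 171,X \right)} d = 7 \left(-318\right) \left(-318 + \left(72 - 171\right)\right) \left(- \frac{1}{11}\right) = 7 \left(-318\right) \left(-318 - 99\right) \left(- \frac{1}{11}\right) = 7 \left(-318\right) \left(-417\right) \left(- \frac{1}{11}\right) = 928242 \left(- \frac{1}{11}\right) = - \frac{928242}{11}$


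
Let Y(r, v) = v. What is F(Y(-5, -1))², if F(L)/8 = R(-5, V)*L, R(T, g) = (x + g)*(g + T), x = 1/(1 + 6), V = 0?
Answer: 1600/49 ≈ 32.653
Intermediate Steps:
x = ⅐ (x = 1/7 = ⅐ ≈ 0.14286)
R(T, g) = (⅐ + g)*(T + g) (R(T, g) = (⅐ + g)*(g + T) = (⅐ + g)*(T + g))
F(L) = -40*L/7 (F(L) = 8*((0² + (⅐)*(-5) + (⅐)*0 - 5*0)*L) = 8*((0 - 5/7 + 0 + 0)*L) = 8*(-5*L/7) = -40*L/7)
F(Y(-5, -1))² = (-40/7*(-1))² = (40/7)² = 1600/49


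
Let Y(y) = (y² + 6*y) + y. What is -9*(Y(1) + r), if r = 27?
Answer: -315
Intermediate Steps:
Y(y) = y² + 7*y
-9*(Y(1) + r) = -9*(1*(7 + 1) + 27) = -9*(1*8 + 27) = -9*(8 + 27) = -9*35 = -315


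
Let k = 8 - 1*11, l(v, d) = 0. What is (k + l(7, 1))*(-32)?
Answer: 96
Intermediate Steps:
k = -3 (k = 8 - 11 = -3)
(k + l(7, 1))*(-32) = (-3 + 0)*(-32) = -3*(-32) = 96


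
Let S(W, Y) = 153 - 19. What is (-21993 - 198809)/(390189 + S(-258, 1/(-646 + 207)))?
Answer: -220802/390323 ≈ -0.56569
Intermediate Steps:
S(W, Y) = 134
(-21993 - 198809)/(390189 + S(-258, 1/(-646 + 207))) = (-21993 - 198809)/(390189 + 134) = -220802/390323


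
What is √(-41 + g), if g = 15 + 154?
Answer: 8*√2 ≈ 11.314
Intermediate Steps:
g = 169
√(-41 + g) = √(-41 + 169) = √128 = 8*√2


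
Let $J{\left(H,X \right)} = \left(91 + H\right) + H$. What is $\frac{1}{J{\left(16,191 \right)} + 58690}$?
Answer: $\frac{1}{58813} \approx 1.7003 \cdot 10^{-5}$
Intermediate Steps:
$J{\left(H,X \right)} = 91 + 2 H$
$\frac{1}{J{\left(16,191 \right)} + 58690} = \frac{1}{\left(91 + 2 \cdot 16\right) + 58690} = \frac{1}{\left(91 + 32\right) + 58690} = \frac{1}{123 + 58690} = \frac{1}{58813}$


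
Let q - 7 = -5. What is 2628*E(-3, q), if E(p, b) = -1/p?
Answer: 876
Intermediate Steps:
q = 2 (q = 7 - 5 = 2)
2628*E(-3, q) = 2628*(-1/(-3)) = 2628*(-1*(-1/3)) = 2628*(1/3) = 876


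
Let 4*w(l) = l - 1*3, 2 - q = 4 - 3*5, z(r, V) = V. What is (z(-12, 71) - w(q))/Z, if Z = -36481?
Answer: -137/72962 ≈ -0.0018777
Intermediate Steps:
q = 13 (q = 2 - (4 - 3*5) = 2 - (4 - 15) = 2 - 1*(-11) = 2 + 11 = 13)
w(l) = -3/4 + l/4 (w(l) = (l - 1*3)/4 = (l - 3)/4 = (-3 + l)/4 = -3/4 + l/4)
(z(-12, 71) - w(q))/Z = (71 - (-3/4 + (1/4)*13))/(-36481) = (71 - (-3/4 + 13/4))*(-1/36481) = (71 - 1*5/2)*(-1/36481) = (71 - 5/2)*(-1/36481) = (137/2)*(-1/36481) = -137/72962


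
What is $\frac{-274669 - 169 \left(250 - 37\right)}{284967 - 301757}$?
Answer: $\frac{155333}{8395} \approx 18.503$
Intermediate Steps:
$\frac{-274669 - 169 \left(250 - 37\right)}{284967 - 301757} = \frac{-274669 - 35997}{-16790} = \left(-274669 - 35997\right) \left(- \frac{1}{16790}\right) = \left(-310666\right) \left(- \frac{1}{16790}\right) = \frac{155333}{8395}$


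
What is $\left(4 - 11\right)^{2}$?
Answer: $49$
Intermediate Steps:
$\left(4 - 11\right)^{2} = \left(-7\right)^{2} = 49$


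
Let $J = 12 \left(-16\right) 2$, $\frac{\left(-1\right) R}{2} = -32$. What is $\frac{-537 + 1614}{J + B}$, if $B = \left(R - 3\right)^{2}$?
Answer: $\frac{1077}{3337} \approx 0.32274$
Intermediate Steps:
$R = 64$ ($R = \left(-2\right) \left(-32\right) = 64$)
$J = -384$ ($J = \left(-192\right) 2 = -384$)
$B = 3721$ ($B = \left(64 - 3\right)^{2} = 61^{2} = 3721$)
$\frac{-537 + 1614}{J + B} = \frac{-537 + 1614}{-384 + 3721} = \frac{1077}{3337}$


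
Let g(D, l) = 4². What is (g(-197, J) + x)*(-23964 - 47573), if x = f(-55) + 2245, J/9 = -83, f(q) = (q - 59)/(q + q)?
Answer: -8900061244/55 ≈ -1.6182e+8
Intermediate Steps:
f(q) = (-59 + q)/(2*q) (f(q) = (-59 + q)/((2*q)) = (-59 + q)*(1/(2*q)) = (-59 + q)/(2*q))
J = -747 (J = 9*(-83) = -747)
g(D, l) = 16
x = 123532/55 (x = (½)*(-59 - 55)/(-55) + 2245 = (½)*(-1/55)*(-114) + 2245 = 57/55 + 2245 = 123532/55 ≈ 2246.0)
(g(-197, J) + x)*(-23964 - 47573) = (16 + 123532/55)*(-23964 - 47573) = (124412/55)*(-71537) = -8900061244/55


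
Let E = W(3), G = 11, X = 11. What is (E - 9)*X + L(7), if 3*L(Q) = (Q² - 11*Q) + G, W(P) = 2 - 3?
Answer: -347/3 ≈ -115.67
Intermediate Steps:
W(P) = -1
E = -1
L(Q) = 11/3 - 11*Q/3 + Q²/3 (L(Q) = ((Q² - 11*Q) + 11)/3 = (11 + Q² - 11*Q)/3 = 11/3 - 11*Q/3 + Q²/3)
(E - 9)*X + L(7) = (-1 - 9)*11 + (11/3 - 11/3*7 + (⅓)*7²) = -10*11 + (11/3 - 77/3 + (⅓)*49) = -110 + (11/3 - 77/3 + 49/3) = -110 - 17/3 = -347/3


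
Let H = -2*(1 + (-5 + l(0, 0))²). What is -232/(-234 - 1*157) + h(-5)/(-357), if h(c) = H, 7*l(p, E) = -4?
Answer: 310948/402339 ≈ 0.77285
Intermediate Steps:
l(p, E) = -4/7 (l(p, E) = (⅐)*(-4) = -4/7)
H = -3140/49 (H = -2*(1 + (-5 - 4/7)²) = -2*(1 + (-39/7)²) = -2*(1 + 1521/49) = -2*1570/49 = -3140/49 ≈ -64.082)
h(c) = -3140/49
-232/(-234 - 1*157) + h(-5)/(-357) = -232/(-234 - 1*157) - 3140/49/(-357) = -232/(-234 - 157) - 3140/49*(-1/357) = -232/(-391) + 3140/17493 = -232*(-1/391) + 3140/17493 = 232/391 + 3140/17493 = 310948/402339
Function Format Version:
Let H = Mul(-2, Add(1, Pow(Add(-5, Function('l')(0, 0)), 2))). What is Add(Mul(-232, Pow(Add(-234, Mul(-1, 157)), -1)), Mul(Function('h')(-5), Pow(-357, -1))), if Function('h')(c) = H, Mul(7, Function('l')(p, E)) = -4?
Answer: Rational(310948, 402339) ≈ 0.77285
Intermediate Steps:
Function('l')(p, E) = Rational(-4, 7) (Function('l')(p, E) = Mul(Rational(1, 7), -4) = Rational(-4, 7))
H = Rational(-3140, 49) (H = Mul(-2, Add(1, Pow(Add(-5, Rational(-4, 7)), 2))) = Mul(-2, Add(1, Pow(Rational(-39, 7), 2))) = Mul(-2, Add(1, Rational(1521, 49))) = Mul(-2, Rational(1570, 49)) = Rational(-3140, 49) ≈ -64.082)
Function('h')(c) = Rational(-3140, 49)
Add(Mul(-232, Pow(Add(-234, Mul(-1, 157)), -1)), Mul(Function('h')(-5), Pow(-357, -1))) = Add(Mul(-232, Pow(Add(-234, Mul(-1, 157)), -1)), Mul(Rational(-3140, 49), Pow(-357, -1))) = Add(Mul(-232, Pow(Add(-234, -157), -1)), Mul(Rational(-3140, 49), Rational(-1, 357))) = Add(Mul(-232, Pow(-391, -1)), Rational(3140, 17493)) = Add(Mul(-232, Rational(-1, 391)), Rational(3140, 17493)) = Add(Rational(232, 391), Rational(3140, 17493)) = Rational(310948, 402339)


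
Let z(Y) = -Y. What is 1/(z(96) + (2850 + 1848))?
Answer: 1/4602 ≈ 0.00021730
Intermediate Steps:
1/(z(96) + (2850 + 1848)) = 1/(-1*96 + (2850 + 1848)) = 1/(-96 + 4698) = 1/4602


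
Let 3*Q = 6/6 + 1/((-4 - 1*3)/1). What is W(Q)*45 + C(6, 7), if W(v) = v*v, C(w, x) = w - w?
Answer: 180/49 ≈ 3.6735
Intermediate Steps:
C(w, x) = 0
Q = 2/7 (Q = (6/6 + 1/((-4 - 1*3)/1))/3 = (6*(⅙) + 1/((-4 - 3)*1))/3 = (1 + 1/(-7*1))/3 = (1 + 1/(-7))/3 = (1 + 1*(-⅐))/3 = (1 - ⅐)/3 = (⅓)*(6/7) = 2/7 ≈ 0.28571)
W(v) = v²
W(Q)*45 + C(6, 7) = (2/7)²*45 + 0 = (4/49)*45 + 0 = 180/49 + 0 = 180/49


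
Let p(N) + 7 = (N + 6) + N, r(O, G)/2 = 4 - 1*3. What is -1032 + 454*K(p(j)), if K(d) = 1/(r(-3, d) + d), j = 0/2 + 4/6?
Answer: -5862/7 ≈ -837.43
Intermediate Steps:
r(O, G) = 2 (r(O, G) = 2*(4 - 1*3) = 2*(4 - 3) = 2*1 = 2)
j = ⅔ (j = 0*(½) + 4*(⅙) = 0 + ⅔ = ⅔ ≈ 0.66667)
p(N) = -1 + 2*N (p(N) = -7 + ((N + 6) + N) = -7 + ((6 + N) + N) = -7 + (6 + 2*N) = -1 + 2*N)
K(d) = 1/(2 + d)
-1032 + 454*K(p(j)) = -1032 + 454/(2 + (-1 + 2*(⅔))) = -1032 + 454/(2 + (-1 + 4/3)) = -1032 + 454/(2 + ⅓) = -1032 + 454/(7/3) = -1032 + 454*(3/7) = -1032 + 1362/7 = -5862/7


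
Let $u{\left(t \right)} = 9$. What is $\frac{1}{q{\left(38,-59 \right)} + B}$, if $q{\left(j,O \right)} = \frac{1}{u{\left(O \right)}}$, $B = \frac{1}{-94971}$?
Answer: $\frac{284913}{31654} \approx 9.0009$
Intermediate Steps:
$B = - \frac{1}{94971} \approx -1.053 \cdot 10^{-5}$
$q{\left(j,O \right)} = \frac{1}{9}$
$\frac{1}{q{\left(38,-59 \right)} + B} = \frac{1}{\frac{1}{9} - \frac{1}{94971}} = \frac{1}{\frac{31654}{284913}} = \frac{284913}{31654}$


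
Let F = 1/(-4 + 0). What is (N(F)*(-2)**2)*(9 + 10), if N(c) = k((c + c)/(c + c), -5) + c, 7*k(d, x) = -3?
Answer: -361/7 ≈ -51.571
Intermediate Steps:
F = -1/4 (F = 1/(-4) = -1/4 ≈ -0.25000)
k(d, x) = -3/7 (k(d, x) = (1/7)*(-3) = -3/7)
N(c) = -3/7 + c
(N(F)*(-2)**2)*(9 + 10) = ((-3/7 - 1/4)*(-2)**2)*(9 + 10) = -19/28*4*19 = -19/7*19 = -361/7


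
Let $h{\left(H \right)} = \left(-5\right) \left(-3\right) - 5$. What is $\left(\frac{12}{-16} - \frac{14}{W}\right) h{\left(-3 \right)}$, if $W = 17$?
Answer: $- \frac{535}{34} \approx -15.735$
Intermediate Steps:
$h{\left(H \right)} = 10$ ($h{\left(H \right)} = 15 - 5 = 10$)
$\left(\frac{12}{-16} - \frac{14}{W}\right) h{\left(-3 \right)} = \left(\frac{12}{-16} - \frac{14}{17}\right) 10 = \left(12 \left(- \frac{1}{16}\right) - \frac{14}{17}\right) 10 = \left(- \frac{3}{4} - \frac{14}{17}\right) 10 = \left(- \frac{107}{68}\right) 10 = - \frac{535}{34}$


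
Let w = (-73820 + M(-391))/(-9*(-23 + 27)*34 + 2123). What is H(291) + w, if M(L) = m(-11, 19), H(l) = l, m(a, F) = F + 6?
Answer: 187814/899 ≈ 208.91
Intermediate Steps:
m(a, F) = 6 + F
M(L) = 25 (M(L) = 6 + 19 = 25)
w = -73795/899 (w = (-73820 + 25)/(-9*(-23 + 27)*34 + 2123) = -73795/(-9*4*34 + 2123) = -73795/(-36*34 + 2123) = -73795/(-1224 + 2123) = -73795/899 ≈ -82.086)
H(291) + w = 291 - 73795/899 = 187814/899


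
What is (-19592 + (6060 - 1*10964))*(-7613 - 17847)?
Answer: 623668160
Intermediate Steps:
(-19592 + (6060 - 1*10964))*(-7613 - 17847) = (-19592 + (6060 - 10964))*(-25460) = (-19592 - 4904)*(-25460) = -24496*(-25460) = 623668160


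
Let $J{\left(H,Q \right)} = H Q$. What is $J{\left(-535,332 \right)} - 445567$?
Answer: $-623187$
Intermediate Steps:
$J{\left(-535,332 \right)} - 445567 = \left(-535\right) 332 - 445567 = -177620 - 445567 = -623187$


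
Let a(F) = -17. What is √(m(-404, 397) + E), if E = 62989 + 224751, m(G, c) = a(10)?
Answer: √287723 ≈ 536.40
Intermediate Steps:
m(G, c) = -17
E = 287740
√(m(-404, 397) + E) = √(-17 + 287740) = √287723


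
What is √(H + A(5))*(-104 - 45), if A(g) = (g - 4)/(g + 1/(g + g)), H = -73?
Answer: -149*I*√189363/51 ≈ -1271.3*I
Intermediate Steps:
A(g) = (-4 + g)/(g + 1/(2*g))
√(H + A(5))*(-104 - 45) = √(-73 + 2*5*(-4 + 5)/(1 + 2*5²))*(-104 - 45) = √(-73 + 2*5*1/(1 + 2*25))*(-149) = √(-73 + 2*5*1/(1 + 50))*(-149) = √(-73 + 2*5*1/51)*(-149) = √(-73 + 2*5*(1/51)*1)*(-149) = √(-73 + 10/51)*(-149) = √(-3713/51)*(-149) = (I*√189363/51)*(-149) = -149*I*√189363/51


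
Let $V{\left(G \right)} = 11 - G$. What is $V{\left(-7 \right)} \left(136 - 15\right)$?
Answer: $2178$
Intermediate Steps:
$V{\left(-7 \right)} \left(136 - 15\right) = \left(11 - -7\right) \left(136 - 15\right) = \left(11 + 7\right) 121 = 18 \cdot 121 = 2178$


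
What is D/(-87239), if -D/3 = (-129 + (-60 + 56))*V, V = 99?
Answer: -39501/87239 ≈ -0.45279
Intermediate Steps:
D = 39501 (D = -3*(-129 + (-60 + 56))*99 = -3*(-129 - 4)*99 = -(-399)*99 = -3*(-13167) = 39501)
D/(-87239) = 39501/(-87239) = 39501*(-1/87239) = -39501/87239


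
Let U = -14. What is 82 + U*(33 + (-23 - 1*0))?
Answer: -58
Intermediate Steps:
82 + U*(33 + (-23 - 1*0)) = 82 - 14*(33 + (-23 - 1*0)) = 82 - 14*(33 + (-23 + 0)) = 82 - 14*(33 - 23) = 82 - 14*10 = 82 - 140 = -58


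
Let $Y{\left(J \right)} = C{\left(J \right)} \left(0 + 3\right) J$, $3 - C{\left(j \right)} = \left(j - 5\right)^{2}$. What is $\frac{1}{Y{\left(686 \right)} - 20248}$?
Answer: $- \frac{1}{954434212} \approx -1.0477 \cdot 10^{-9}$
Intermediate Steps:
$C{\left(j \right)} = 3 - \left(-5 + j\right)^{2}$ ($C{\left(j \right)} = 3 - \left(j - 5\right)^{2} = 3 - \left(-5 + j\right)^{2}$)
$Y{\left(J \right)} = J \left(9 - 3 \left(-5 + J\right)^{2}\right)$ ($Y{\left(J \right)} = \left(3 - \left(-5 + J\right)^{2}\right) \left(0 + 3\right) J = \left(3 - \left(-5 + J\right)^{2}\right) 3 J = \left(9 - 3 \left(-5 + J\right)^{2}\right) J = J \left(9 - 3 \left(-5 + J\right)^{2}\right)$)
$\frac{1}{Y{\left(686 \right)} - 20248} = \frac{1}{\left(-3\right) 686 \left(-3 + \left(-5 + 686\right)^{2}\right) - 20248} = \frac{1}{\left(-3\right) 686 \left(-3 + 681^{2}\right) - 20248} = \frac{1}{\left(-3\right) 686 \left(-3 + 463761\right) - 20248} = \frac{1}{\left(-3\right) 686 \cdot 463758 - 20248} = \frac{1}{-954413964 - 20248} = \frac{1}{-954434212} = - \frac{1}{954434212}$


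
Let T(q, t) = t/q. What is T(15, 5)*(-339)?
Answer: -113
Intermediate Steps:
T(15, 5)*(-339) = (5/15)*(-339) = (5*(1/15))*(-339) = (⅓)*(-339) = -113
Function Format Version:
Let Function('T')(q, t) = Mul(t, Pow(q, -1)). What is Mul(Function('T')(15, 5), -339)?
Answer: -113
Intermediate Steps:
Mul(Function('T')(15, 5), -339) = Mul(Mul(5, Pow(15, -1)), -339) = Mul(Mul(5, Rational(1, 15)), -339) = Mul(Rational(1, 3), -339) = -113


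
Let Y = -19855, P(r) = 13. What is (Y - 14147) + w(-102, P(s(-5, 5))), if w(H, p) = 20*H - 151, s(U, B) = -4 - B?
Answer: -36193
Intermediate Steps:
w(H, p) = -151 + 20*H
(Y - 14147) + w(-102, P(s(-5, 5))) = (-19855 - 14147) + (-151 + 20*(-102)) = -34002 + (-151 - 2040) = -34002 - 2191 = -36193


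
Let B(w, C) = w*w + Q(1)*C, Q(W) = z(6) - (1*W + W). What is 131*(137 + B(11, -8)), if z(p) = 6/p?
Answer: 34846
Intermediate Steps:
Q(W) = 1 - 2*W (Q(W) = 6/6 - (1*W + W) = 6*(⅙) - (W + W) = 1 - 2*W)
B(w, C) = w² - C (B(w, C) = w*w + (1 - 2*1)*C = w² + (1 - 2)*C = w² - C)
131*(137 + B(11, -8)) = 131*(137 + (11² - 1*(-8))) = 131*(137 + (121 + 8)) = 131*(137 + 129) = 131*266 = 34846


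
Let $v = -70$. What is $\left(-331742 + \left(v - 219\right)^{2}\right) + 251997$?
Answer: $3776$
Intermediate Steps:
$\left(-331742 + \left(v - 219\right)^{2}\right) + 251997 = \left(-331742 + \left(-70 - 219\right)^{2}\right) + 251997 = \left(-331742 + \left(-289\right)^{2}\right) + 251997 = \left(-331742 + 83521\right) + 251997 = -248221 + 251997 = 3776$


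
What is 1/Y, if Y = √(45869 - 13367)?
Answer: √32502/32502 ≈ 0.0055468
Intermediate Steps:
Y = √32502 ≈ 180.28
1/Y = 1/(√32502) = √32502/32502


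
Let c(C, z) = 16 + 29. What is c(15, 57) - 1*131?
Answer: -86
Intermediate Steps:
c(C, z) = 45
c(15, 57) - 1*131 = 45 - 1*131 = 45 - 131 = -86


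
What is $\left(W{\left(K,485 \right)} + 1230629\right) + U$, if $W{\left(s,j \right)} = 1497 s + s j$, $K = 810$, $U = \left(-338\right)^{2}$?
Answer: $2950293$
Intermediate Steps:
$U = 114244$
$W{\left(s,j \right)} = 1497 s + j s$
$\left(W{\left(K,485 \right)} + 1230629\right) + U = \left(810 \left(1497 + 485\right) + 1230629\right) + 114244 = \left(810 \cdot 1982 + 1230629\right) + 114244 = \left(1605420 + 1230629\right) + 114244 = 2836049 + 114244 = 2950293$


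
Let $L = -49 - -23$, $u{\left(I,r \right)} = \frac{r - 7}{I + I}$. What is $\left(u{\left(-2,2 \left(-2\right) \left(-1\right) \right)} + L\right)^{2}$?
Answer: $\frac{10201}{16} \approx 637.56$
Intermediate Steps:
$u{\left(I,r \right)} = \frac{-7 + r}{2 I}$
$L = -26$ ($L = -49 + 23 = -26$)
$\left(u{\left(-2,2 \left(-2\right) \left(-1\right) \right)} + L\right)^{2} = \left(\frac{-7 + 2 \left(-2\right) \left(-1\right)}{2 \left(-2\right)} - 26\right)^{2} = \left(\frac{1}{2} \left(- \frac{1}{2}\right) \left(-7 - -4\right) - 26\right)^{2} = \left(\frac{1}{2} \left(- \frac{1}{2}\right) \left(-7 + 4\right) - 26\right)^{2} = \left(\frac{1}{2} \left(- \frac{1}{2}\right) \left(-3\right) - 26\right)^{2} = \left(\frac{3}{4} - 26\right)^{2} = \left(- \frac{101}{4}\right)^{2} = \frac{10201}{16}$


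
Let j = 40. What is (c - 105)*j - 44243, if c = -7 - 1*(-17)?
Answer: -48043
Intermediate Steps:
c = 10 (c = -7 + 17 = 10)
(c - 105)*j - 44243 = (10 - 105)*40 - 44243 = -95*40 - 44243 = -3800 - 44243 = -48043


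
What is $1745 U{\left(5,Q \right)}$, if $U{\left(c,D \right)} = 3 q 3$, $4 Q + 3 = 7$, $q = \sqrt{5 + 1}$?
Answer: $15705 \sqrt{6} \approx 38469.0$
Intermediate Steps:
$q = \sqrt{6} \approx 2.4495$
$Q = 1$ ($Q = - \frac{3}{4} + \frac{1}{4} \cdot 7 = - \frac{3}{4} + \frac{7}{4} = 1$)
$U{\left(c,D \right)} = 9 \sqrt{6}$ ($U{\left(c,D \right)} = 3 \sqrt{6} \cdot 3 = 9 \sqrt{6}$)
$1745 U{\left(5,Q \right)} = 1745 \cdot 9 \sqrt{6} = 15705 \sqrt{6}$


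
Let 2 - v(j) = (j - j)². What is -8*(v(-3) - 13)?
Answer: 88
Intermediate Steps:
v(j) = 2 (v(j) = 2 - (j - j)² = 2 - 1*0² = 2 - 1*0 = 2 + 0 = 2)
-8*(v(-3) - 13) = -8*(2 - 13) = -8*(-11) = 88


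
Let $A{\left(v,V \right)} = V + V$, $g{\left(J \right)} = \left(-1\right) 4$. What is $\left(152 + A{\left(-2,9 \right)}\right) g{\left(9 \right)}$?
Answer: $-680$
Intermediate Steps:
$g{\left(J \right)} = -4$
$A{\left(v,V \right)} = 2 V$
$\left(152 + A{\left(-2,9 \right)}\right) g{\left(9 \right)} = \left(152 + 2 \cdot 9\right) \left(-4\right) = \left(152 + 18\right) \left(-4\right) = 170 \left(-4\right) = -680$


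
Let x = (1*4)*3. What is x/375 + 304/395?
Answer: 7916/9875 ≈ 0.80162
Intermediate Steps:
x = 12 (x = 4*3 = 12)
x/375 + 304/395 = 12/375 + 304/395 = 12*(1/375) + 304*(1/395) = 4/125 + 304/395 = 7916/9875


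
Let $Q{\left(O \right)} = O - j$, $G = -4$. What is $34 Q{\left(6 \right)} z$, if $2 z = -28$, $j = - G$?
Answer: $-952$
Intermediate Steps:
$j = 4$ ($j = \left(-1\right) \left(-4\right) = 4$)
$Q{\left(O \right)} = -4 + O$ ($Q{\left(O \right)} = O - 4 = -4 + O$)
$z = -14$ ($z = \frac{1}{2} \left(-28\right) = -14$)
$34 Q{\left(6 \right)} z = 34 \left(-4 + 6\right) \left(-14\right) = 34 \cdot 2 \left(-14\right) = 68 \left(-14\right) = -952$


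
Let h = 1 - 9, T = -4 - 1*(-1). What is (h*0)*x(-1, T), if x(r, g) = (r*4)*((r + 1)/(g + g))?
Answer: 0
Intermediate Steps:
T = -3 (T = -4 + 1 = -3)
x(r, g) = 2*r*(1 + r)/g (x(r, g) = (4*r)*((1 + r)/((2*g))) = (4*r)*((1 + r)*(1/(2*g))) = (4*r)*((1 + r)/(2*g)) = 2*r*(1 + r)/g)
h = -8
(h*0)*x(-1, T) = (-8*0)*(2*(-1)*(1 - 1)/(-3)) = 0*(2*(-1)*(-⅓)*0) = 0*0 = 0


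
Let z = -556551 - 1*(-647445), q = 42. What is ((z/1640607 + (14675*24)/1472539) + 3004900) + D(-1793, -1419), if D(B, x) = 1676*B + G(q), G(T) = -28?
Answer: -157598820108214/805285930391 ≈ -195.71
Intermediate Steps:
z = 90894 (z = -556551 + 647445 = 90894)
D(B, x) = -28 + 1676*B (D(B, x) = 1676*B - 28 = -28 + 1676*B)
((z/1640607 + (14675*24)/1472539) + 3004900) + D(-1793, -1419) = ((90894/1640607 + (14675*24)/1472539) + 3004900) + (-28 + 1676*(-1793)) = ((90894*(1/1640607) + 352200*(1/1472539)) + 3004900) + (-28 - 3005068) = ((30298/546869 + 352200/1472539) + 3004900) - 3005096 = (237222248422/805285930391 + 3004900) - 3005096 = 2419803929454164322/805285930391 - 3005096 = -157598820108214/805285930391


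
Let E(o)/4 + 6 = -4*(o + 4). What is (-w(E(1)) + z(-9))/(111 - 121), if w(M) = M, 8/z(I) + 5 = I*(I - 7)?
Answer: -7232/695 ≈ -10.406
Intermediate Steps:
E(o) = -88 - 16*o (E(o) = -24 + 4*(-4*(o + 4)) = -24 + 4*(-4*(4 + o)) = -24 + 4*(-16 - 4*o) = -24 + (-64 - 16*o) = -88 - 16*o)
z(I) = 8/(-5 + I*(-7 + I)) (z(I) = 8/(-5 + I*(I - 7)) = 8/(-5 + I*(-7 + I)))
(-w(E(1)) + z(-9))/(111 - 121) = (-(-88 - 16*1) + 8/(-5 + (-9)² - 7*(-9)))/(111 - 121) = (-(-88 - 16) + 8/(-5 + 81 + 63))/(-10) = (-1*(-104) + 8/139)*(-⅒) = (104 + 8*(1/139))*(-⅒) = (104 + 8/139)*(-⅒) = (14464/139)*(-⅒) = -7232/695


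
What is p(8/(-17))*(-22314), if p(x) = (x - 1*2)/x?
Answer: -234297/2 ≈ -1.1715e+5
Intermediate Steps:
p(x) = (-2 + x)/x (p(x) = (x - 2)/x = (-2 + x)/x)
p(8/(-17))*(-22314) = ((-2 + 8/(-17))/((8/(-17))))*(-22314) = ((-2 + 8*(-1/17))/((8*(-1/17))))*(-22314) = ((-2 - 8/17)/(-8/17))*(-22314) = -17/8*(-42/17)*(-22314) = (21/4)*(-22314) = -234297/2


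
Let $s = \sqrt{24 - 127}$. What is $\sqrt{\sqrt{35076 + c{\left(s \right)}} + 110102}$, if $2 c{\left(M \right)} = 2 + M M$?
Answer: $\frac{\sqrt{440408 + 2 \sqrt{140102}}}{2} \approx 332.1$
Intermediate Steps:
$s = i \sqrt{103}$ ($s = \sqrt{-103} = i \sqrt{103} \approx 10.149 i$)
$c{\left(M \right)} = 1 + \frac{M^{2}}{2}$ ($c{\left(M \right)} = \frac{2 + M M}{2} = \frac{2 + M^{2}}{2} = 1 + \frac{M^{2}}{2}$)
$\sqrt{\sqrt{35076 + c{\left(s \right)}} + 110102} = \sqrt{\sqrt{35076 + \left(1 + \frac{\left(i \sqrt{103}\right)^{2}}{2}\right)} + 110102} = \sqrt{\sqrt{35076 + \left(1 + \frac{1}{2} \left(-103\right)\right)} + 110102} = \sqrt{\sqrt{35076 + \left(1 - \frac{103}{2}\right)} + 110102} = \sqrt{\sqrt{35076 - \frac{101}{2}} + 110102} = \sqrt{\sqrt{\frac{70051}{2}} + 110102} = \sqrt{\frac{\sqrt{140102}}{2} + 110102} = \sqrt{110102 + \frac{\sqrt{140102}}{2}}$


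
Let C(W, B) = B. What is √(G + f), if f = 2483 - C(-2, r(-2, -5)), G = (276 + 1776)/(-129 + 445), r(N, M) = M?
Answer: √15568135/79 ≈ 49.945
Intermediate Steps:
G = 513/79 (G = 2052/316 = 2052*(1/316) = 513/79 ≈ 6.4937)
f = 2488 (f = 2483 - 1*(-5) = 2483 + 5 = 2488)
√(G + f) = √(513/79 + 2488) = √(197065/79) = √15568135/79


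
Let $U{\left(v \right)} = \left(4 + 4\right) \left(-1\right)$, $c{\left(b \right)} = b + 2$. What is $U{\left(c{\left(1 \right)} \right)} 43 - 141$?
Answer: $-485$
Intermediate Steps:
$c{\left(b \right)} = 2 + b$
$U{\left(v \right)} = -8$ ($U{\left(v \right)} = 8 \left(-1\right) = -8$)
$U{\left(c{\left(1 \right)} \right)} 43 - 141 = \left(-8\right) 43 - 141 = -344 - 141 = -485$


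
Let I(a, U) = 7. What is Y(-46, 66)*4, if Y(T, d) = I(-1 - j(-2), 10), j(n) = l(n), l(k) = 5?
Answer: 28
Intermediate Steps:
j(n) = 5
Y(T, d) = 7
Y(-46, 66)*4 = 7*4 = 28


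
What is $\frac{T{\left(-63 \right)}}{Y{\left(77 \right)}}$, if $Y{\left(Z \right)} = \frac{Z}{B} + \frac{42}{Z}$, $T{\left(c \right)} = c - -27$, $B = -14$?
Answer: $\frac{792}{109} \approx 7.2661$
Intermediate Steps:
$T{\left(c \right)} = 27 + c$ ($T{\left(c \right)} = c + 27 = 27 + c$)
$Y{\left(Z \right)} = \frac{42}{Z} - \frac{Z}{14}$ ($Y{\left(Z \right)} = \frac{Z}{-14} + \frac{42}{Z} = Z \left(- \frac{1}{14}\right) + \frac{42}{Z} = - \frac{Z}{14} + \frac{42}{Z} = \frac{42}{Z} - \frac{Z}{14}$)
$\frac{T{\left(-63 \right)}}{Y{\left(77 \right)}} = \frac{27 - 63}{\frac{42}{77} - \frac{11}{2}} = - \frac{36}{42 \cdot \frac{1}{77} - \frac{11}{2}} = - \frac{36}{\frac{6}{11} - \frac{11}{2}} = - \frac{36}{- \frac{109}{22}} = \left(-36\right) \left(- \frac{22}{109}\right) = \frac{792}{109}$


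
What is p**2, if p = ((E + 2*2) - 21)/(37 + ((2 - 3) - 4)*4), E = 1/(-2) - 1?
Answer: 1369/1156 ≈ 1.1843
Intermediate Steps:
E = -3/2 (E = 1*(-1/2) - 1 = -1/2 - 1 = -3/2 ≈ -1.5000)
p = -37/34 (p = ((-3/2 + 2*2) - 21)/(37 + ((2 - 3) - 4)*4) = ((-3/2 + 4) - 21)/(37 + (-1 - 4)*4) = (5/2 - 21)/(37 - 5*4) = -37/(2*(37 - 20)) = -37/2/17 = -37/2*1/17 = -37/34 ≈ -1.0882)
p**2 = (-37/34)**2 = 1369/1156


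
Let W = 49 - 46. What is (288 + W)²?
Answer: 84681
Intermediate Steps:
W = 3
(288 + W)² = (288 + 3)² = 291² = 84681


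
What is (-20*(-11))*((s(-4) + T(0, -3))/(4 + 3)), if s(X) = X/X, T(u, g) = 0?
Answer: 220/7 ≈ 31.429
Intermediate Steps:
s(X) = 1
(-20*(-11))*((s(-4) + T(0, -3))/(4 + 3)) = (-20*(-11))*((1 + 0)/(4 + 3)) = 220*(1/7) = 220*(1*(⅐)) = 220*(⅐) = 220/7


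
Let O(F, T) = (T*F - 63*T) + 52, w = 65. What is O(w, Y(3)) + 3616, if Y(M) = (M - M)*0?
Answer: 3668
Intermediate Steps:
Y(M) = 0 (Y(M) = 0*0 = 0)
O(F, T) = 52 - 63*T + F*T (O(F, T) = (F*T - 63*T) + 52 = (-63*T + F*T) + 52 = 52 - 63*T + F*T)
O(w, Y(3)) + 3616 = (52 - 63*0 + 65*0) + 3616 = (52 + 0 + 0) + 3616 = 52 + 3616 = 3668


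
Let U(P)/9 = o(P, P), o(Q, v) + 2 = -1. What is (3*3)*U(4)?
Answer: -243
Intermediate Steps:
o(Q, v) = -3 (o(Q, v) = -2 - 1 = -3)
U(P) = -27 (U(P) = 9*(-3) = -27)
(3*3)*U(4) = (3*3)*(-27) = 9*(-27) = -243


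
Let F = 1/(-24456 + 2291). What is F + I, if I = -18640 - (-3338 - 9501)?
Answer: -128579166/22165 ≈ -5801.0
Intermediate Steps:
I = -5801 (I = -18640 - 1*(-12839) = -18640 + 12839 = -5801)
F = -1/22165 (F = 1/(-22165) = -1/22165 ≈ -4.5116e-5)
F + I = -1/22165 - 5801 = -128579166/22165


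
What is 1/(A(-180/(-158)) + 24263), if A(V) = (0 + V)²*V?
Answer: 493039/11963334257 ≈ 4.1212e-5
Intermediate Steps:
A(V) = V³ (A(V) = V²*V = V³)
1/(A(-180/(-158)) + 24263) = 1/((-180/(-158))³ + 24263) = 1/((-180*(-1/158))³ + 24263) = 1/((90/79)³ + 24263) = 1/(729000/493039 + 24263) = 1/(11963334257/493039) = 493039/11963334257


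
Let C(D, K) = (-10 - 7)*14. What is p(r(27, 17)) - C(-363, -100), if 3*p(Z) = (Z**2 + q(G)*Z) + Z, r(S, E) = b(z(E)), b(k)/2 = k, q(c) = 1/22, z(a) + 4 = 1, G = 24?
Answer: 2727/11 ≈ 247.91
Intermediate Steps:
z(a) = -3 (z(a) = -4 + 1 = -3)
q(c) = 1/22
b(k) = 2*k
r(S, E) = -6 (r(S, E) = 2*(-3) = -6)
C(D, K) = -238 (C(D, K) = -17*14 = -238)
p(Z) = Z**2/3 + 23*Z/66 (p(Z) = ((Z**2 + Z/22) + Z)/3 = (Z**2 + 23*Z/22)/3 = Z**2/3 + 23*Z/66)
p(r(27, 17)) - C(-363, -100) = (1/66)*(-6)*(23 + 22*(-6)) - 1*(-238) = (1/66)*(-6)*(23 - 132) + 238 = (1/66)*(-6)*(-109) + 238 = 109/11 + 238 = 2727/11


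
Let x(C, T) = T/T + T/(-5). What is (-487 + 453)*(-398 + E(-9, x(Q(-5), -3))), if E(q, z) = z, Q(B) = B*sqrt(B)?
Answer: 67388/5 ≈ 13478.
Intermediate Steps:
Q(B) = B**(3/2)
x(C, T) = 1 - T/5 (x(C, T) = 1 + T*(-1/5) = 1 - T/5)
(-487 + 453)*(-398 + E(-9, x(Q(-5), -3))) = (-487 + 453)*(-398 + (1 - 1/5*(-3))) = -34*(-398 + (1 + 3/5)) = -34*(-398 + 8/5) = -34*(-1982/5) = 67388/5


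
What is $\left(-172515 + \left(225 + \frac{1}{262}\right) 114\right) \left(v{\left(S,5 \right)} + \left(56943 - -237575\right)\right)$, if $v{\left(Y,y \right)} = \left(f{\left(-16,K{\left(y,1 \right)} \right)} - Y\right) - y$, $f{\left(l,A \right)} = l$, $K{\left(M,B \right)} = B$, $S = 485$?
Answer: $- \frac{5656572723096}{131} \approx -4.318 \cdot 10^{10}$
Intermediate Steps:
$v{\left(Y,y \right)} = -16 - Y - y$ ($v{\left(Y,y \right)} = \left(-16 - Y\right) - y = -16 - Y - y$)
$\left(-172515 + \left(225 + \frac{1}{262}\right) 114\right) \left(v{\left(S,5 \right)} + \left(56943 - -237575\right)\right) = \left(-172515 + \left(225 + \frac{1}{262}\right) 114\right) \left(\left(-16 - 485 - 5\right) + \left(56943 - -237575\right)\right) = \left(-172515 + \left(225 + \frac{1}{262}\right) 114\right) \left(\left(-16 - 485 - 5\right) + \left(56943 + 237575\right)\right) = \left(-172515 + \frac{58951}{262} \cdot 114\right) \left(-506 + 294518\right) = \left(-172515 + \frac{3360207}{131}\right) 294012 = \left(- \frac{19239258}{131}\right) 294012 = - \frac{5656572723096}{131}$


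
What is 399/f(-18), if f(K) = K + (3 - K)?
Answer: 133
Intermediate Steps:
f(K) = 3
399/f(-18) = 399/3 = 399*(⅓) = 133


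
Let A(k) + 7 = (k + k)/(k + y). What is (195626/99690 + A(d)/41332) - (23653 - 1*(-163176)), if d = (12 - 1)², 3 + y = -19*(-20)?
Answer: -5324448013567047/28499343970 ≈ -1.8683e+5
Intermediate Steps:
y = 377 (y = -3 - 19*(-20) = -3 + 380 = 377)
d = 121 (d = 11² = 121)
A(k) = -7 + 2*k/(377 + k) (A(k) = -7 + (k + k)/(k + 377) = -7 + (2*k)/(377 + k) = -7 + 2*k/(377 + k))
(195626/99690 + A(d)/41332) - (23653 - 1*(-163176)) = (195626/99690 + ((-2639 - 5*121)/(377 + 121))/41332) - (23653 - 1*(-163176)) = (195626*(1/99690) + ((-2639 - 605)/498)*(1/41332)) - (23653 + 163176) = (97813/49845 + ((1/498)*(-3244))*(1/41332)) - 1*186829 = (97813/49845 - 1622/249*1/41332) - 186829 = (97813/49845 - 811/5145834) - 186829 = 55921004083/28499343970 - 186829 = -5324448013567047/28499343970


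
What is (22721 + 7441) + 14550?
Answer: 44712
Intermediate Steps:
(22721 + 7441) + 14550 = 30162 + 14550 = 44712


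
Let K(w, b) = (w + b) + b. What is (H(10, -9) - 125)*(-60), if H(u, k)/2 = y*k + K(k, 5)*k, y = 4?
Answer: 12900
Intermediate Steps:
K(w, b) = w + 2*b (K(w, b) = (b + w) + b = w + 2*b)
H(u, k) = 8*k + 2*k*(10 + k) (H(u, k) = 2*(4*k + (k + 2*5)*k) = 2*(4*k + (k + 10)*k) = 2*(4*k + (10 + k)*k) = 2*(4*k + k*(10 + k)) = 8*k + 2*k*(10 + k))
(H(10, -9) - 125)*(-60) = (2*(-9)*(14 - 9) - 125)*(-60) = (2*(-9)*5 - 125)*(-60) = (-90 - 125)*(-60) = -215*(-60) = 12900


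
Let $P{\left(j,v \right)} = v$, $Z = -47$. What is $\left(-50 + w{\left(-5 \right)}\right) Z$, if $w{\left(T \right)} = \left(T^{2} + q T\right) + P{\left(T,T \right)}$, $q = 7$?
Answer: $3055$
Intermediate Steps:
$w{\left(T \right)} = T^{2} + 8 T$ ($w{\left(T \right)} = \left(T^{2} + 7 T\right) + T = T^{2} + 8 T$)
$\left(-50 + w{\left(-5 \right)}\right) Z = \left(-50 - 5 \left(8 - 5\right)\right) \left(-47\right) = \left(-50 - 15\right) \left(-47\right) = \left(-65\right) \left(-47\right) = 3055$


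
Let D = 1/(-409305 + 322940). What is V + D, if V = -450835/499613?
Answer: -38936864388/43149076745 ≈ -0.90238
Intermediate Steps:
V = -450835/499613 (V = -450835*1/499613 = -450835/499613 ≈ -0.90237)
D = -1/86365 (D = 1/(-86365) = -1/86365 ≈ -1.1579e-5)
V + D = -450835/499613 - 1/86365 = -38936864388/43149076745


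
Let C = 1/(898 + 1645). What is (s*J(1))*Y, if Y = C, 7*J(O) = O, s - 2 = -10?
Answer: -8/17801 ≈ -0.00044941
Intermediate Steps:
s = -8 (s = 2 - 10 = -8)
J(O) = O/7
C = 1/2543 ≈ 0.00039324
Y = 1/2543 ≈ 0.00039324
(s*J(1))*Y = -8/7*(1/2543) = -8*⅐*(1/2543) = -8/7*1/2543 = -8/17801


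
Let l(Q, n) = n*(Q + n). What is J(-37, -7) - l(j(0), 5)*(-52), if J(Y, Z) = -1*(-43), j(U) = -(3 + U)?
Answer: 563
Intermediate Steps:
j(U) = -3 - U
J(Y, Z) = 43
J(-37, -7) - l(j(0), 5)*(-52) = 43 - 5*((-3 - 1*0) + 5)*(-52) = 43 - 5*((-3 + 0) + 5)*(-52) = 43 - 5*(-3 + 5)*(-52) = 43 - 5*2*(-52) = 43 - 10*(-52) = 43 - 1*(-520) = 43 + 520 = 563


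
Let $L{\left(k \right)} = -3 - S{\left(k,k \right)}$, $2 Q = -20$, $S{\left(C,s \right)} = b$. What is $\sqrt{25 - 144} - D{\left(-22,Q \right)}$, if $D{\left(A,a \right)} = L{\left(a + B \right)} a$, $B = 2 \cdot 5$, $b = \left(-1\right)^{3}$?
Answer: $-20 + i \sqrt{119} \approx -20.0 + 10.909 i$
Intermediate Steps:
$b = -1$
$S{\left(C,s \right)} = -1$
$B = 10$
$Q = -10$ ($Q = \frac{1}{2} \left(-20\right) = -10$)
$L{\left(k \right)} = -2$ ($L{\left(k \right)} = -3 - -1 = -3 + 1 = -2$)
$D{\left(A,a \right)} = - 2 a$
$\sqrt{25 - 144} - D{\left(-22,Q \right)} = \sqrt{25 - 144} - \left(-2\right) \left(-10\right) = \sqrt{-119} - 20 = i \sqrt{119} - 20 = -20 + i \sqrt{119}$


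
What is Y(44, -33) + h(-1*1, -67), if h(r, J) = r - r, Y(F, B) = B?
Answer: -33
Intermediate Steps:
h(r, J) = 0
Y(44, -33) + h(-1*1, -67) = -33 + 0 = -33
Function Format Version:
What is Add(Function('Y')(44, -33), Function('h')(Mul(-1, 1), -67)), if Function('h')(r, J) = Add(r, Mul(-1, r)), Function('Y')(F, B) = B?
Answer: -33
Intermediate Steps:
Function('h')(r, J) = 0
Add(Function('Y')(44, -33), Function('h')(Mul(-1, 1), -67)) = Add(-33, 0) = -33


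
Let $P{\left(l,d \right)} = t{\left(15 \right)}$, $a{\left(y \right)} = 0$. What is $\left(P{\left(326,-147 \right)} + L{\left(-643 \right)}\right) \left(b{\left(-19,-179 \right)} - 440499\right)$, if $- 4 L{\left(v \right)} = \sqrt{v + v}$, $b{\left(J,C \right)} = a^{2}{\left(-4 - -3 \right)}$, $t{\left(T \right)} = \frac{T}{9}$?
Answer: $-734165 + \frac{440499 i \sqrt{1286}}{4} \approx -7.3417 \cdot 10^{5} + 3.9492 \cdot 10^{6} i$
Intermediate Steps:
$t{\left(T \right)} = \frac{T}{9}$ ($t{\left(T \right)} = T \frac{1}{9} = \frac{T}{9}$)
$P{\left(l,d \right)} = \frac{5}{3}$ ($P{\left(l,d \right)} = \frac{1}{9} \cdot 15 = \frac{5}{3}$)
$b{\left(J,C \right)} = 0$ ($b{\left(J,C \right)} = 0^{2} = 0$)
$L{\left(v \right)} = - \frac{\sqrt{2} \sqrt{v}}{4}$ ($L{\left(v \right)} = - \frac{\sqrt{v + v}}{4} = - \frac{\sqrt{2 v}}{4} = - \frac{\sqrt{2} \sqrt{v}}{4}$)
$\left(P{\left(326,-147 \right)} + L{\left(-643 \right)}\right) \left(b{\left(-19,-179 \right)} - 440499\right) = \left(\frac{5}{3} - \frac{\sqrt{2} \sqrt{-643}}{4}\right) \left(0 - 440499\right) = \left(\frac{5}{3} - \frac{\sqrt{2} i \sqrt{643}}{4}\right) \left(-440499\right) = \left(\frac{5}{3} - \frac{i \sqrt{1286}}{4}\right) \left(-440499\right) = -734165 + \frac{440499 i \sqrt{1286}}{4}$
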